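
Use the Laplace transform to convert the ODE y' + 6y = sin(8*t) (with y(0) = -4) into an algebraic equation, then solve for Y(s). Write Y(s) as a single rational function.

Apply the Laplace transform to the equation.
The derivative rules (L{y'} = sY - y(0) = sY - (-4)) turn the left side into (s + 6)Y - (-4).
The right side is L{sin(8*t)} = 8/(s^2 + 64).
So (s + 6)Y = 8/(s^2 + 64) + (-4).
Isolate Y and clear denominators.

Y(s) = (-4*s^2 - 248)/(s^3 + 6*s^2 + 64*s + 384)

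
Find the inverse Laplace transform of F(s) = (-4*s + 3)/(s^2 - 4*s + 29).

-exp(2*t)*sin(5*t) - 4*exp(2*t)*cos(5*t)

Complete the square in the denominator: s^2 - 4*s + 29 = (s - 2)^2 + 5^2.
Split the numerator to match: -4*s + 3 = -4·(s - 2) - 1·5.
Invert each term: -4·(s - 2)/((s - 2)^2 + 25) ↔ -4e^(2t)cos(5t); -1·5/((s - 2)^2 + 25) ↔ -e^(2t)sin(5t).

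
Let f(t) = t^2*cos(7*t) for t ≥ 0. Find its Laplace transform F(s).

L{cos(7t)} = s/(s^2 + 49).
Then apply L{t^2·g(t)} = (-1)^2 d^2/ds^2[G(s)] with G(s) = s/(s^2 + 49):
differentiating 2 times and applying the sign gives 2*s*(s^2 - 147)/(s^2 + 49)^3.

F(s) = 2*s*(s^2 - 147)/(s^2 + 49)^3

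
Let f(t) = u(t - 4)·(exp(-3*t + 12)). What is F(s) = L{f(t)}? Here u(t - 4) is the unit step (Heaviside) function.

F(s) = exp(-4*s)/(s + 3)

By the second shifting theorem, L{u(t - c)·g(t - c)} = e^(-cs)·G(s) with c = 4 and G(s) = L{g(t)}.
L{e^(-3t)} = 1/(s + 3).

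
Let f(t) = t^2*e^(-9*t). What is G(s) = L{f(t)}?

L{e^(-9t)} = 1/(s + 9).
Then apply L{t^2·g(t)} = (-1)^2 d^2/ds^2[H(s)] with H(s) = 1/(s + 9):
differentiating 2 times and applying the sign gives 2/(s + 9)^3.

G(s) = 2/(s + 9)^3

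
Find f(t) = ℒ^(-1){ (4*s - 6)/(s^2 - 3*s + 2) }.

f(t) = 2*exp(2*t) + 2*exp(t)

Factor the denominator: s^2 - 3*s + 2 = (s - 2)*(s - 1).
Partial fraction decomposition gives [2/(s - 1)] + [2/(s - 2)].
Invert each term: 2/(s - 1) ↔ 2e^(t); 2/(s - 2) ↔ 2e^(2t).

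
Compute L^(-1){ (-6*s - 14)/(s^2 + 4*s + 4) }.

-2*t*exp(-2*t) - 6*exp(-2*t)

Factor the denominator: s^2 + 4*s + 4 = (s + 2)^2.
Partial fraction decomposition gives [-6/(s + 2)] + [-2/(s + 2)^2].
Invert each term: -6/(s + 2) ↔ -6e^(-2t); -2/(s + 2)^2 ↔ -2t·e^(-2t).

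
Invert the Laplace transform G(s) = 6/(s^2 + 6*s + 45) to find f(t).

f(t) = exp(-3*t)*sin(6*t)

Rewrite the denominator: s^2 + 6*s + 45 = (s + 3)^2 + 36.
The form in (s + 3) signals a first-shifting-theorem factor e^(-3t).
Since L{sin(6t)} = 6/(s^2 + 36), the inverse is e^(-3*t)*sin(6*t).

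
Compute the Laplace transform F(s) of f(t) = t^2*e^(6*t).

F(s) = 2/(s - 6)^3

L{e^(6t)} = 1/(s - 6).
Then apply L{t^2·g(t)} = (-1)^2 d^2/ds^2[G(s)] with G(s) = 1/(s - 6):
differentiating 2 times and applying the sign gives 2/(s - 6)^3.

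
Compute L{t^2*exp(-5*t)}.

2/(s + 5)^3

L{t^2} = 2!/s^3 = 2/s^3.
By the first shifting theorem, multiplying by e^(-5t) replaces s with s + 5.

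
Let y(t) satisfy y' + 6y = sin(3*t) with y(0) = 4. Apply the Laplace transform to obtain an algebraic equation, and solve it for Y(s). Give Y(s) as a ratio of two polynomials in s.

Y(s) = (4*s^2 + 39)/(s^3 + 6*s^2 + 9*s + 54)

Transform both sides with L{·}.
The derivative rules (L{y'} = sY - y(0) = sY - 4) turn the left side into (s + 6)Y - (4).
The right side is L{sin(3*t)} = 3/(s^2 + 9).
So (s + 6)Y = 3/(s^2 + 9) + (4).
Isolate Y and clear denominators.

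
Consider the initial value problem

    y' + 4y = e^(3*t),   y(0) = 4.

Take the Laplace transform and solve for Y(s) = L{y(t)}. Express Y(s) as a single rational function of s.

Y(s) = (4*s - 11)/(s^2 + s - 12)

Transform both sides with L{·}.
The derivative rules (L{y'} = sY - y(0) = sY - 4) turn the left side into (s + 4)Y - (4).
The right side is L{e^(3*t)} = 1/(s - 3).
So (s + 4)Y = 1/(s - 3) + (4).
Isolate Y and clear denominators.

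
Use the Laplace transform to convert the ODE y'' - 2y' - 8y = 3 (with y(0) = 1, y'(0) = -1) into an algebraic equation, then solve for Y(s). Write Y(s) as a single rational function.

Y(s) = (s^2 - 3*s + 3)/(s^3 - 2*s^2 - 8*s)

Transform both sides with L{·}.
The derivative rules (L{y''} = s^2 Y - s·y(0) - y'(0) and L{y'} = sY - y(0), with y(0) = 1, y'(0) = -1) turn the left side into (s^2 - 2*s - 8)Y - (s - 3).
The right side is L{3} = 3/s.
So (s^2 - 2*s - 8)Y = 3/s + (s - 3).
Divide through and combine into a single rational function.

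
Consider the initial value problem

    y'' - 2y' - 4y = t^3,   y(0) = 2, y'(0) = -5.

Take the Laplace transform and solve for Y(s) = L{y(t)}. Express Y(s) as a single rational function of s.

Apply the Laplace transform to the equation.
Using L{y''} = s^2 Y - s·y(0) - y'(0) and L{y'} = sY - y(0), with y(0) = 2, y'(0) = -5, the left side becomes (s^2 - 2*s - 4)Y - (2*s - 9).
The right side is L{t^3} = 6/s^4.
So (s^2 - 2*s - 4)Y = 6/s^4 + (2*s - 9).
Isolate Y and clear denominators.

Y(s) = (2*s^5 - 9*s^4 + 6)/(s^6 - 2*s^5 - 4*s^4)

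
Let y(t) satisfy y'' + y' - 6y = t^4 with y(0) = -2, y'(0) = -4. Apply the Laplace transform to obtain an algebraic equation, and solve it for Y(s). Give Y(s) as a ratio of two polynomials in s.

Y(s) = (-2*s^6 - 6*s^5 + 24)/(s^7 + s^6 - 6*s^5)

Take the Laplace transform of both sides.
With L{y''} = s^2 Y - s·y(0) - y'(0) and L{y'} = sY - y(0), with y(0) = -2, y'(0) = -4: the LHS transforms to (s^2 + s - 6)Y - (-2*s - 6).
The right side is L{t^4} = 24/s^5.
So (s^2 + s - 6)Y = 24/s^5 + (-2*s - 6).
Isolate Y and clear denominators.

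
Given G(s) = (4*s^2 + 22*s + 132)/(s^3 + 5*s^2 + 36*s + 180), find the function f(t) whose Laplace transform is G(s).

Factor the denominator: s^3 + 5*s^2 + 36*s + 180 = (s + 5)*(s^2 + 36).
Partial fraction decomposition gives [2/(s + 5)] + [2*s/(s^2 + 36)] + [12/(s^2 + 36)].
Invert each term: 2/(s + 5) ↔ 2e^(-5t); 2·s/(s^2 + 36) ↔ 2cos(6t); 2·6/(s^2 + 36) ↔ 2sin(6t).

f(t) = 2*sin(6*t) + 2*cos(6*t) + 2*exp(-5*t)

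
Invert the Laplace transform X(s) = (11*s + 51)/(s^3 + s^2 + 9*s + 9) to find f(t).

f(t) = 5*sin(3*t) - 4*cos(3*t) + 4*exp(-t)

Factor the denominator: s^3 + s^2 + 9*s + 9 = (s + 1)*(s^2 + 9).
Partial fraction decomposition gives [4/(s + 1)] + [-4*s/(s^2 + 9)] + [15/(s^2 + 9)].
Invert each term: 4/(s + 1) ↔ 4e^(-t); -4·s/(s^2 + 9) ↔ -4cos(3t); 5·3/(s^2 + 9) ↔ 5sin(3t).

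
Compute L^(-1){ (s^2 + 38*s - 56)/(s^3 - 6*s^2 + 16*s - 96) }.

Factor the denominator: s^3 - 6*s^2 + 16*s - 96 = (s - 6)*(s^2 + 16).
Partial fraction decomposition gives [4/(s - 6)] + [-3*s/(s^2 + 16)] + [20/(s^2 + 16)].
Invert each term: 4/(s - 6) ↔ 4e^(6t); -3·s/(s^2 + 16) ↔ -3cos(4t); 5·4/(s^2 + 16) ↔ 5sin(4t).

4*exp(6*t) + 5*sin(4*t) - 3*cos(4*t)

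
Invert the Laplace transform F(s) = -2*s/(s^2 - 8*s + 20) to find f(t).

f(t) = -4*exp(4*t)*sin(2*t) - 2*exp(4*t)*cos(2*t)

Complete the square in the denominator: s^2 - 8*s + 20 = (s - 4)^2 + 2^2.
Split the numerator to match: -2*s = -2·(s - 4) - 4·2.
Invert each term: -2·(s - 4)/((s - 4)^2 + 4) ↔ -2e^(4t)cos(2t); -4·2/((s - 4)^2 + 4) ↔ -4e^(4t)sin(2t).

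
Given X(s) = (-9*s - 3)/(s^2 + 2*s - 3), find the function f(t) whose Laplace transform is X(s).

f(t) = -3*exp(t) - 6*exp(-3*t)

Factor the denominator: s^2 + 2*s - 3 = (s - 1)*(s + 3).
Partial fraction decomposition gives [-6/(s + 3)] + [-3/(s - 1)].
Invert each term: -6/(s + 3) ↔ -6e^(-3t); -3/(s - 1) ↔ -3e^(t).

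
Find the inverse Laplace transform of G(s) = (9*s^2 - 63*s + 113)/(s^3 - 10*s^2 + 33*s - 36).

Factor the denominator: s^3 - 10*s^2 + 33*s - 36 = (s - 4)*(s - 3)^2.
Partial fraction decomposition gives [4/(s - 3)] + [-5/(s - 3)^2] + [5/(s - 4)].
Invert each term: 4/(s - 3) ↔ 4e^(3t); -5/(s - 3)^2 ↔ -5t·e^(3t); 5/(s - 4) ↔ 5e^(4t).

-5*t*exp(3*t) + 5*exp(4*t) + 4*exp(3*t)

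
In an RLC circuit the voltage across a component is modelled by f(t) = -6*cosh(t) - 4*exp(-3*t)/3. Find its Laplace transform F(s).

By linearity of the Laplace transform, transform each term separately.
(-6)·[L{cosh(t)} = s/(s^2 - 1)]; (-4/3)·[L{e^(-3t)} = 1/(s + 3)].

F(s) = -6*s/(s^2 - 1) - 4/(3*(s + 3))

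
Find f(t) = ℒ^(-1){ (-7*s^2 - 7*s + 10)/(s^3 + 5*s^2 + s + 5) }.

Factor the denominator: s^3 + 5*s^2 + s + 5 = (s + 5)*(s^2 + 1).
Partial fraction decomposition gives [-5/(s + 5)] + [-2*s/(s^2 + 1)] + [3/(s^2 + 1)].
Invert each term: -5/(s + 5) ↔ -5e^(-5t); -2·s/(s^2 + 1) ↔ -2cos(t); 3·1/(s^2 + 1) ↔ 3sin(t).

f(t) = 3*sin(t) - 2*cos(t) - 5*exp(-5*t)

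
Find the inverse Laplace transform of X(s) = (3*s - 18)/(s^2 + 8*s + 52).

-5*exp(-4*t)*sin(6*t) + 3*exp(-4*t)*cos(6*t)

Complete the square in the denominator: s^2 + 8*s + 52 = (s + 4)^2 + 6^2.
Split the numerator to match: 3*s - 18 = 3·(s + 4) - 5·6.
Invert each term: 3·(s + 4)/((s + 4)^2 + 36) ↔ 3e^(-4t)cos(6t); -5·6/((s + 4)^2 + 36) ↔ -5e^(-4t)sin(6t).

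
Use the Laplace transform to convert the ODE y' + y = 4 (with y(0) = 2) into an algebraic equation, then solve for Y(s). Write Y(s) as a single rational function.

Y(s) = (2*s + 4)/(s^2 + s)

Laplace-transform each side.
The derivative rules (L{y'} = sY - y(0) = sY - 2) turn the left side into (s + 1)Y - (2).
The right side is L{4} = 4/s.
So (s + 1)Y = 4/s + (2).
Divide through and combine into a single rational function.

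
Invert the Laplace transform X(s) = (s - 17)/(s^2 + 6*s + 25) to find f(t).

f(t) = -5*exp(-3*t)*sin(4*t) + exp(-3*t)*cos(4*t)

Complete the square in the denominator: s^2 + 6*s + 25 = (s + 3)^2 + 4^2.
Split the numerator to match: s - 17 = 1·(s + 3) - 5·4.
Invert each term: 1·(s + 3)/((s + 3)^2 + 16) ↔ e^(-3t)cos(4t); -5·4/((s + 3)^2 + 16) ↔ -5e^(-3t)sin(4t).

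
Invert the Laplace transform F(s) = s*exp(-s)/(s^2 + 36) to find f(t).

f(t) = Heaviside(t - 1)*(cos(6*t - 6))

The factor e^(-s) signals a time shift by c = 1 (second shifting theorem).
L{cos(6t)} = s/(s^2 + 36), so L^-1{s/(s^2 + 36)} = cos(6*t).
Hence the inverse is u(t - 1) times that function evaluated at t - 1.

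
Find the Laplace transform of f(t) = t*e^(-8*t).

(s + 8)^(-2)

L{t} = 1!/s^2 = 1/s^2.
By the first shifting theorem, multiplying by e^(-8t) replaces s with s + 8.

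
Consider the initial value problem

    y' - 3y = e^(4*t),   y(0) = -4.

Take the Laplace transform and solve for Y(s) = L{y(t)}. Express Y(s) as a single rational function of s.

Take the Laplace transform of both sides.
Using L{y'} = sY - y(0) = sY - (-4), the left side becomes (s - 3)Y - (-4).
The right side is L{e^(4*t)} = 1/(s - 4).
So (s - 3)Y = 1/(s - 4) + (-4).
Divide through and combine into a single rational function.

Y(s) = (-4*s + 17)/(s^2 - 7*s + 12)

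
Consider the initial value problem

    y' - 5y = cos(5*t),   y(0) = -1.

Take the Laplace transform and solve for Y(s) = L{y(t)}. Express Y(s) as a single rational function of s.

Take the Laplace transform of both sides.
Using L{y'} = sY - y(0) = sY - (-1), the left side becomes (s - 5)Y - (-1).
The right side is L{cos(5*t)} = s/(s^2 + 25).
So (s - 5)Y = s/(s^2 + 25) + (-1).
Isolate Y and clear denominators.

Y(s) = (-s^2 + s - 25)/(s^3 - 5*s^2 + 25*s - 125)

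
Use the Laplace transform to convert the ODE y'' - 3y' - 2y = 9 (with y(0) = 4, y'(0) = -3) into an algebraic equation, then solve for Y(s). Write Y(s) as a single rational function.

Y(s) = (4*s^2 - 15*s + 9)/(s^3 - 3*s^2 - 2*s)

Transform both sides with L{·}.
Using L{y''} = s^2 Y - s·y(0) - y'(0) and L{y'} = sY - y(0), with y(0) = 4, y'(0) = -3, the left side becomes (s^2 - 3*s - 2)Y - (4*s - 15).
The right side is L{9} = 9/s.
So (s^2 - 3*s - 2)Y = 9/s + (4*s - 15).
Isolate Y and clear denominators.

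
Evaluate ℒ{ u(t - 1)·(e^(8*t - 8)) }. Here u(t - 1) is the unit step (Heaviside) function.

By the second shifting theorem, L{u(t - c)·g(t - c)} = e^(-cs)·H(s) with c = 1 and H(s) = L{g(t)}.
L{e^(8t)} = 1/(s - 8).

exp(-s)/(s - 8)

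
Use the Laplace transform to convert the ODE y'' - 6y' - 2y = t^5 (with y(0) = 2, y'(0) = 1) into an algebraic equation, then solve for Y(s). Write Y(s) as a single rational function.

Y(s) = (2*s^7 - 11*s^6 + 120)/(s^8 - 6*s^7 - 2*s^6)

Laplace-transform each side.
The derivative rules (L{y''} = s^2 Y - s·y(0) - y'(0) and L{y'} = sY - y(0), with y(0) = 2, y'(0) = 1) turn the left side into (s^2 - 6*s - 2)Y - (2*s - 11).
The right side is L{t^5} = 120/s^6.
So (s^2 - 6*s - 2)Y = 120/s^6 + (2*s - 11).
Isolate Y and clear denominators.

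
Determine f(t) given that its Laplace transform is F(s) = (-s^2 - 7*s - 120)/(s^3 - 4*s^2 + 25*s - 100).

Factor the denominator: s^3 - 4*s^2 + 25*s - 100 = (s - 4)*(s^2 + 25).
Partial fraction decomposition gives [-4/(s - 4)] + [3*s/(s^2 + 25)] + [5/(s^2 + 25)].
Invert each term: -4/(s - 4) ↔ -4e^(4t); 3·s/(s^2 + 25) ↔ 3cos(5t); 1·5/(s^2 + 25) ↔ sin(5t).

f(t) = -4*exp(4*t) + sin(5*t) + 3*cos(5*t)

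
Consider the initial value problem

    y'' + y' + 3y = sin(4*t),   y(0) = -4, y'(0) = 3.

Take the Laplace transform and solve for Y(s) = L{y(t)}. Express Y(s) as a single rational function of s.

Y(s) = (-4*s^3 - s^2 - 64*s - 12)/(s^4 + s^3 + 19*s^2 + 16*s + 48)

Take the Laplace transform of both sides.
Using L{y''} = s^2 Y - s·y(0) - y'(0) and L{y'} = sY - y(0), with y(0) = -4, y'(0) = 3, the left side becomes (s^2 + s + 3)Y - (-4*s - 1).
The right side is L{sin(4*t)} = 4/(s^2 + 16).
So (s^2 + s + 3)Y = 4/(s^2 + 16) + (-4*s - 1).
Divide through and combine into a single rational function.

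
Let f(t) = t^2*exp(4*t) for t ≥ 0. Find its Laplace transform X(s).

X(s) = 2/(s - 4)^3

L{e^(4t)} = 1/(s - 4).
Then apply L{t^2·g(t)} = (-1)^2 d^2/ds^2[G(s)] with G(s) = 1/(s - 4):
differentiating 2 times and applying the sign gives 2/(s - 4)^3.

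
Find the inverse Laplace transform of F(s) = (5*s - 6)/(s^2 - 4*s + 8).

2*exp(2*t)*sin(2*t) + 5*exp(2*t)*cos(2*t)

Complete the square in the denominator: s^2 - 4*s + 8 = (s - 2)^2 + 2^2.
Split the numerator to match: 5*s - 6 = 5·(s - 2) + 2·2.
Invert each term: 5·(s - 2)/((s - 2)^2 + 4) ↔ 5e^(2t)cos(2t); 2·2/((s - 2)^2 + 4) ↔ 2e^(2t)sin(2t).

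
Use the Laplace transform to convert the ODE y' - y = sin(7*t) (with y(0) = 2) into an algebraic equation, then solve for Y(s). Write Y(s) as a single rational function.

Y(s) = (2*s^2 + 105)/(s^3 - s^2 + 49*s - 49)

Take the Laplace transform of both sides.
Using L{y'} = sY - y(0) = sY - 2, the left side becomes (s - 1)Y - (2).
The right side is L{sin(7*t)} = 7/(s^2 + 49).
So (s - 1)Y = 7/(s^2 + 49) + (2).
Solve for Y(s) and write it as one ratio of polynomials.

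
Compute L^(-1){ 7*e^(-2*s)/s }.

The factor e^(-2s) signals a time shift by c = 2 (second shifting theorem).
L{7} = 7/s, so L^-1{7/s} = 7.
Hence the inverse is u(t - 2) times that function evaluated at t - 2.

Heaviside(t - 2)*(7)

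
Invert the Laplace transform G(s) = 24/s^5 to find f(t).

f(t) = t^4

Since L{t^4} = 4!/s^5 = 24/s^5, the inverse is t^4.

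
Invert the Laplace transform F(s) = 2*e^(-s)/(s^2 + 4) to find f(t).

f(t) = Heaviside(t - 1)*(sin(2*t - 2))

The factor e^(-s) signals a time shift by c = 1 (second shifting theorem).
L{sin(2t)} = 2/(s^2 + 4), so L^-1{2/(s^2 + 4)} = sin(2*t).
Hence the inverse is u(t - 1) times that function evaluated at t - 1.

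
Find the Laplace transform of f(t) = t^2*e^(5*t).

L{e^(5t)} = 1/(s - 5).
Then apply L{t^2·g(t)} = (-1)^2 d^2/ds^2[H(s)] with H(s) = 1/(s - 5):
differentiating 2 times and applying the sign gives 2/(s - 5)^3.

2/(s - 5)^3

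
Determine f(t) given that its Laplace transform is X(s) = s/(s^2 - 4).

Since L{cosh(2t)} = s/(s^2 - 4), the inverse is cosh(2*t).

f(t) = cosh(2*t)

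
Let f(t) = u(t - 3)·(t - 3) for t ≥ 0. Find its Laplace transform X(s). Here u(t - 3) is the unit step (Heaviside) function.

By the second shifting theorem, L{u(t - c)·g(t - c)} = e^(-cs)·G(s) with c = 3 and G(s) = L{g(t)}.
L{t} = 1!/s^2 = 1/s^2.

X(s) = exp(-3*s)/s^2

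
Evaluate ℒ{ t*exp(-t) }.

L{e^(-t)} = 1/(s + 1).
Then apply L{t·g(t)} = -d/ds[H(s)] with H(s) = 1/(s + 1):
differentiating 1 time and applying the sign gives (s + 1)^(-2).

(s + 1)^(-2)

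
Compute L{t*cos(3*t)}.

(s - 3)*(s + 3)/(s^2 + 9)^2

L{cos(3t)} = s/(s^2 + 9).
Then apply L{t·g(t)} = -d/ds[G(s)] with G(s) = s/(s^2 + 9):
differentiating 1 time and applying the sign gives (s - 3)*(s + 3)/(s^2 + 9)^2.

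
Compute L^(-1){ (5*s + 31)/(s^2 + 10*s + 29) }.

3*exp(-5*t)*sin(2*t) + 5*exp(-5*t)*cos(2*t)

Complete the square in the denominator: s^2 + 10*s + 29 = (s + 5)^2 + 2^2.
Split the numerator to match: 5*s + 31 = 5·(s + 5) + 3·2.
Invert each term: 5·(s + 5)/((s + 5)^2 + 4) ↔ 5e^(-5t)cos(2t); 3·2/((s + 5)^2 + 4) ↔ 3e^(-5t)sin(2t).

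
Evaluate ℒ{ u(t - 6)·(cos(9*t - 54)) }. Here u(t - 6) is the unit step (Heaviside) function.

By the second shifting theorem, L{u(t - c)·g(t - c)} = e^(-cs)·G(s) with c = 6 and G(s) = L{g(t)}.
L{cos(9t)} = s/(s^2 + 81).

s*exp(-6*s)/(s^2 + 81)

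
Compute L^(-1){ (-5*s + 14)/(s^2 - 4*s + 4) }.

Factor the denominator: s^2 - 4*s + 4 = (s - 2)^2.
Partial fraction decomposition gives [-5/(s - 2)] + [4/(s - 2)^2].
Invert each term: -5/(s - 2) ↔ -5e^(2t); 4/(s - 2)^2 ↔ 4t·e^(2t).

4*t*exp(2*t) - 5*exp(2*t)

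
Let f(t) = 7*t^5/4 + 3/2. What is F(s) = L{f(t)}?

F(s) = 3/(2*s) + 210/s^6

The transform is linear, so treat each term independently.
L{3/2} = (3/2)/s; (7/4)·[L{t^5} = 5!/s^6 = 120/s^6].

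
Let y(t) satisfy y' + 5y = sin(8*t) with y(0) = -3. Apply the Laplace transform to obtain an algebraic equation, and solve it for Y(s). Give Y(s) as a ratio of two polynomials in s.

Y(s) = (-3*s^2 - 184)/(s^3 + 5*s^2 + 64*s + 320)

Transform both sides with L{·}.
The derivative rules (L{y'} = sY - y(0) = sY - (-3)) turn the left side into (s + 5)Y - (-3).
The right side is L{sin(8*t)} = 8/(s^2 + 64).
So (s + 5)Y = 8/(s^2 + 64) + (-3).
Isolate Y and clear denominators.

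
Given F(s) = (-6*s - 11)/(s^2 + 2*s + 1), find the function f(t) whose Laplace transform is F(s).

Factor the denominator: s^2 + 2*s + 1 = (s + 1)^2.
Partial fraction decomposition gives [-6/(s + 1)] + [-5/(s + 1)^2].
Invert each term: -6/(s + 1) ↔ -6e^(-t); -5/(s + 1)^2 ↔ -5t·e^(-t).

f(t) = -5*t*exp(-t) - 6*exp(-t)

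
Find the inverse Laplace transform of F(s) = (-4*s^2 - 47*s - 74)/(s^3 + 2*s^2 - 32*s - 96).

Factor the denominator: s^3 + 2*s^2 - 32*s - 96 = (s - 6)*(s + 4)^2.
Partial fraction decomposition gives [1/(s + 4)] + [-5/(s + 4)^2] + [-5/(s - 6)].
Invert each term: 1/(s + 4) ↔ e^(-4t); -5/(s + 4)^2 ↔ -5t·e^(-4t); -5/(s - 6) ↔ -5e^(6t).

-5*t*exp(-4*t) - 5*exp(6*t) + exp(-4*t)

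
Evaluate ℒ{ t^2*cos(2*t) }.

L{cos(2t)} = s/(s^2 + 4).
Then apply L{t^2·g(t)} = (-1)^2 d^2/ds^2[H(s)] with H(s) = s/(s^2 + 4):
differentiating 2 times and applying the sign gives 2*s*(s^2 - 12)/(s^2 + 4)^3.

2*s*(s^2 - 12)/(s^2 + 4)^3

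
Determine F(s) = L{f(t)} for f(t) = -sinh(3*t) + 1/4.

F(s) = -3/(s^2 - 9) + 1/(4*s)

The transform is linear, so treat each term independently.
(-1)·[L{sinh(3t)} = 3/(s^2 - 9)]; L{1/4} = (1/4)/s.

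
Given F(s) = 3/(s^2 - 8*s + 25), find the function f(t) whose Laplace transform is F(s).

Rewrite the denominator: s^2 - 8*s + 25 = (s - 4)^2 + 9.
The form in (s - 4) signals a first-shifting-theorem factor e^(4t).
Since L{sin(3t)} = 3/(s^2 + 9), the inverse is e^(4*t)*sin(3*t).

f(t) = exp(4*t)*sin(3*t)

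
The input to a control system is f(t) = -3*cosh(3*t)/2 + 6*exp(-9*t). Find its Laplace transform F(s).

By linearity of the Laplace transform, transform each term separately.
(-3/2)·[L{cosh(3t)} = s/(s^2 - 9)]; (6)·[L{e^(-9t)} = 1/(s + 9)].

F(s) = -3*s/(2*(s^2 - 9)) + 6/(s + 9)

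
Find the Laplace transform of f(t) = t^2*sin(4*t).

L{sin(4t)} = 4/(s^2 + 16).
Then apply L{t^2·g(t)} = (-1)^2 d^2/ds^2[G(s)] with G(s) = 4/(s^2 + 16):
differentiating 2 times and applying the sign gives 8*(3*s^2 - 16)/(s^2 + 16)^3.

8*(3*s^2 - 16)/(s^2 + 16)^3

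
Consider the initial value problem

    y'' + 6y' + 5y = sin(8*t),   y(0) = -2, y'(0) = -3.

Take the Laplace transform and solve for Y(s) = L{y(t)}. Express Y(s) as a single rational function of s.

Y(s) = (-2*s^3 - 15*s^2 - 128*s - 952)/(s^4 + 6*s^3 + 69*s^2 + 384*s + 320)

Take the Laplace transform of both sides.
With L{y''} = s^2 Y - s·y(0) - y'(0) and L{y'} = sY - y(0), with y(0) = -2, y'(0) = -3: the LHS transforms to (s^2 + 6*s + 5)Y - (-2*s - 15).
The right side is L{sin(8*t)} = 8/(s^2 + 64).
So (s^2 + 6*s + 5)Y = 8/(s^2 + 64) + (-2*s - 15).
Divide through and combine into a single rational function.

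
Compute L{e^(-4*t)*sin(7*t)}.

L{sin(7t)} = 7/(s^2 + 49).
By the first shifting theorem, multiplying by e^(-4t) replaces s with s + 4.

7/((s + 4)^2 + 49)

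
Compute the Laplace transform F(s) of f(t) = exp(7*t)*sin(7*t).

L{sin(7t)} = 7/(s^2 + 49).
By the first shifting theorem, multiplying by e^(7t) replaces s with s - 7.

F(s) = 7/((s - 7)^2 + 49)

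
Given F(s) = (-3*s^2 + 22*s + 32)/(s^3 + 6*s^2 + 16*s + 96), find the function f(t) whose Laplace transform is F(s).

f(t) = 4*sin(4*t) + cos(4*t) - 4*exp(-6*t)

Factor the denominator: s^3 + 6*s^2 + 16*s + 96 = (s + 6)*(s^2 + 16).
Partial fraction decomposition gives [-4/(s + 6)] + [s/(s^2 + 16)] + [16/(s^2 + 16)].
Invert each term: -4/(s + 6) ↔ -4e^(-6t); 1·s/(s^2 + 16) ↔ cos(4t); 4·4/(s^2 + 16) ↔ 4sin(4t).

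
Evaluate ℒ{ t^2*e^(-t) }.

L{e^(-t)} = 1/(s + 1).
Then apply L{t^2·g(t)} = (-1)^2 d^2/ds^2[G(s)] with G(s) = 1/(s + 1):
differentiating 2 times and applying the sign gives 2/(s + 1)^3.

2/(s + 1)^3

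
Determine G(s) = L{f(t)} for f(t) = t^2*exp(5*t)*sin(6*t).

G(s) = 36*(s^2 - 10*s + 13)/(s^2 - 10*s + 61)^3

L{sin(6t)} = 6/(s^2 + 36).
Multiplying by e^(5t) shifts s → s - 5, so L{exp(5*t)*sin(6*t)} = 6/((s - 5)^2 + 36).
Then apply L{t^2·g(t)} = (-1)^2 d^2/ds^2[H(s)] with H(s) = 6/((s - 5)^2 + 36):
differentiating 2 times and applying the sign gives 36*(s^2 - 10*s + 13)/(s^2 - 10*s + 61)^3.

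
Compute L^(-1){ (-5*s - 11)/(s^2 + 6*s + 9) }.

4*t*exp(-3*t) - 5*exp(-3*t)

Factor the denominator: s^2 + 6*s + 9 = (s + 3)^2.
Partial fraction decomposition gives [-5/(s + 3)] + [4/(s + 3)^2].
Invert each term: -5/(s + 3) ↔ -5e^(-3t); 4/(s + 3)^2 ↔ 4t·e^(-3t).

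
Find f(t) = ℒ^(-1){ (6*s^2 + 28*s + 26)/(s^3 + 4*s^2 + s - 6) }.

Factor the denominator: s^3 + 4*s^2 + s - 6 = (s - 1)*(s + 2)*(s + 3).
Partial fraction decomposition gives [5/(s - 1)] + [-1/(s + 3)] + [2/(s + 2)].
Invert each term: 5/(s - 1) ↔ 5e^(t); -1/(s + 3) ↔ -e^(-3t); 2/(s + 2) ↔ 2e^(-2t).

f(t) = 5*exp(t) + 2*exp(-2*t) - exp(-3*t)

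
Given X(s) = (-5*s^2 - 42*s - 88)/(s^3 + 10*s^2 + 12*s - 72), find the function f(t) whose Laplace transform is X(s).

f(t) = 2*t*exp(-6*t) - 3*exp(2*t) - 2*exp(-6*t)

Factor the denominator: s^3 + 10*s^2 + 12*s - 72 = (s - 2)*(s + 6)^2.
Partial fraction decomposition gives [-2/(s + 6)] + [2/(s + 6)^2] + [-3/(s - 2)].
Invert each term: -2/(s + 6) ↔ -2e^(-6t); 2/(s + 6)^2 ↔ 2t·e^(-6t); -3/(s - 2) ↔ -3e^(2t).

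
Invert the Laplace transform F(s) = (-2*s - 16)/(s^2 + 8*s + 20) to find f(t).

Complete the square in the denominator: s^2 + 8*s + 20 = (s + 4)^2 + 2^2.
Split the numerator to match: -2*s - 16 = -2·(s + 4) - 4·2.
Invert each term: -2·(s + 4)/((s + 4)^2 + 4) ↔ -2e^(-4t)cos(2t); -4·2/((s + 4)^2 + 4) ↔ -4e^(-4t)sin(2t).

f(t) = -4*exp(-4*t)*sin(2*t) - 2*exp(-4*t)*cos(2*t)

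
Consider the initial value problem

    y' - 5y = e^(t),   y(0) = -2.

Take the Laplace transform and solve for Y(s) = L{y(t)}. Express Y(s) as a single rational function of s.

Take the Laplace transform of both sides.
With L{y'} = sY - y(0) = sY - (-2): the LHS transforms to (s - 5)Y - (-2).
The right side is L{e^(t)} = 1/(s - 1).
So (s - 5)Y = 1/(s - 1) + (-2).
Solve for Y(s) and write it as one ratio of polynomials.

Y(s) = (-2*s + 3)/(s^2 - 6*s + 5)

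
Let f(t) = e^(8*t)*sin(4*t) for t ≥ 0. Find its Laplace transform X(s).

X(s) = 4/((s - 8)^2 + 16)

L{sin(4t)} = 4/(s^2 + 16).
By the first shifting theorem, multiplying by e^(8t) replaces s with s - 8.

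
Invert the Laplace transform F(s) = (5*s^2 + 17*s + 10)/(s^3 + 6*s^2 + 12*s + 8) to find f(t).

f(t) = -2*t^2*exp(-2*t) - 3*t*exp(-2*t) + 5*exp(-2*t)

Factor the denominator: s^3 + 6*s^2 + 12*s + 8 = (s + 2)^3.
Partial fraction decomposition gives [5/(s + 2)] + [-3/(s + 2)^2] + [-4/(s + 2)^3].
Invert each term: 5/(s + 2) ↔ 5e^(-2t); -3/(s + 2)^2 ↔ -3t·e^(-2t); -4/(s + 2)^3 ↔ (-2)t^2·e^(-2t).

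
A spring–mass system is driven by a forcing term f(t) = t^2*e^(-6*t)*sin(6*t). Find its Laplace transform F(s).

L{sin(6t)} = 6/(s^2 + 36).
Multiplying by e^(-6t) shifts s → s + 6, so L{e^(-6*t)*sin(6*t)} = 6/((s + 6)^2 + 36).
Then apply L{t^2·g(t)} = (-1)^2 d^2/ds^2[G(s)] with G(s) = 6/((s + 6)^2 + 36):
differentiating 2 times and applying the sign gives 36*(s^2 + 12*s + 24)/(s^2 + 12*s + 72)^3.

F(s) = 36*(s^2 + 12*s + 24)/(s^2 + 12*s + 72)^3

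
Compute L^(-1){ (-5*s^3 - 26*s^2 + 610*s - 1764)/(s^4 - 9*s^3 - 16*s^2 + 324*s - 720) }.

-5*exp(6*t) - exp(5*t) - 3*exp(4*t) + 4*exp(-6*t)

Factor the denominator: s^4 - 9*s^3 - 16*s^2 + 324*s - 720 = (s - 6)*(s - 5)*(s - 4)*(s + 6).
Partial fraction decomposition gives [-5/(s - 6)] + [4/(s + 6)] + [-1/(s - 5)] + [-3/(s - 4)].
Invert each term: -5/(s - 6) ↔ -5e^(6t); 4/(s + 6) ↔ 4e^(-6t); -1/(s - 5) ↔ -e^(5t); -3/(s - 4) ↔ -3e^(4t).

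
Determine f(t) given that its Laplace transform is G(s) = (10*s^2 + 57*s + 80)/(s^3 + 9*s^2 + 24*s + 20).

Factor the denominator: s^3 + 9*s^2 + 24*s + 20 = (s + 2)^2*(s + 5).
Partial fraction decomposition gives [5/(s + 2)] + [2/(s + 2)^2] + [5/(s + 5)].
Invert each term: 5/(s + 2) ↔ 5e^(-2t); 2/(s + 2)^2 ↔ 2t·e^(-2t); 5/(s + 5) ↔ 5e^(-5t).

f(t) = 2*t*exp(-2*t) + 5*exp(-2*t) + 5*exp(-5*t)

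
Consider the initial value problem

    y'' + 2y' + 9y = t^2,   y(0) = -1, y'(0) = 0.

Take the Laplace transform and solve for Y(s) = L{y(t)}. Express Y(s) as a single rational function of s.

Y(s) = (-s^4 - 2*s^3 + 2)/(s^5 + 2*s^4 + 9*s^3)

Transform both sides with L{·}.
The derivative rules (L{y''} = s^2 Y - s·y(0) - y'(0) and L{y'} = sY - y(0), with y(0) = -1, y'(0) = 0) turn the left side into (s^2 + 2*s + 9)Y - (-s - 2).
The right side is L{t^2} = 2/s^3.
So (s^2 + 2*s + 9)Y = 2/s^3 + (-s - 2).
Divide through and combine into a single rational function.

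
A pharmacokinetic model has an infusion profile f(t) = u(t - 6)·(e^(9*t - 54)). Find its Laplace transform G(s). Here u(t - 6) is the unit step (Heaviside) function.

G(s) = exp(-6*s)/(s - 9)

By the second shifting theorem, L{u(t - c)·g(t - c)} = e^(-cs)·H(s) with c = 6 and H(s) = L{g(t)}.
L{e^(9t)} = 1/(s - 9).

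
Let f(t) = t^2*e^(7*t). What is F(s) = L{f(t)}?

L{e^(7t)} = 1/(s - 7).
Then apply L{t^2·g(t)} = (-1)^2 d^2/ds^2[G(s)] with G(s) = 1/(s - 7):
differentiating 2 times and applying the sign gives 2/(s - 7)^3.

F(s) = 2/(s - 7)^3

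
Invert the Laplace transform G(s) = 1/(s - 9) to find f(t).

f(t) = exp(9*t)

Since L{e^(9t)} = 1/(s - 9), the inverse is e^(9*t).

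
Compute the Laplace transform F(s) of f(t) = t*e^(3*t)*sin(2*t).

F(s) = 4*(s - 3)/(s^2 - 6*s + 13)^2

L{sin(2t)} = 2/(s^2 + 4).
Multiplying by e^(3t) shifts s → s - 3, so L{e^(3*t)*sin(2*t)} = 2/((s - 3)^2 + 4).
Then apply L{t·g(t)} = -d/ds[G(s)] with G(s) = 2/((s - 3)^2 + 4):
differentiating 1 time and applying the sign gives 4*(s - 3)/(s^2 - 6*s + 13)^2.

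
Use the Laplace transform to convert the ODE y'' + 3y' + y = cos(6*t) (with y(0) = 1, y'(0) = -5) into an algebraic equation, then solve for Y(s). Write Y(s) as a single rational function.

Y(s) = (s^3 - 2*s^2 + 37*s - 72)/(s^4 + 3*s^3 + 37*s^2 + 108*s + 36)

Laplace-transform each side.
The derivative rules (L{y''} = s^2 Y - s·y(0) - y'(0) and L{y'} = sY - y(0), with y(0) = 1, y'(0) = -5) turn the left side into (s^2 + 3*s + 1)Y - (s - 2).
The right side is L{cos(6*t)} = s/(s^2 + 36).
So (s^2 + 3*s + 1)Y = s/(s^2 + 36) + (s - 2).
Solve for Y(s) and write it as one ratio of polynomials.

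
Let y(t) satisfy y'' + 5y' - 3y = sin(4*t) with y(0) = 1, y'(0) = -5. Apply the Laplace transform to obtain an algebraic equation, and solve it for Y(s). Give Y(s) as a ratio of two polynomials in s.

Y(s) = (s^3 + 16*s + 4)/(s^4 + 5*s^3 + 13*s^2 + 80*s - 48)

Laplace-transform each side.
The derivative rules (L{y''} = s^2 Y - s·y(0) - y'(0) and L{y'} = sY - y(0), with y(0) = 1, y'(0) = -5) turn the left side into (s^2 + 5*s - 3)Y - (s).
The right side is L{sin(4*t)} = 4/(s^2 + 16).
So (s^2 + 5*s - 3)Y = 4/(s^2 + 16) + (s).
Solve for Y(s) and write it as one ratio of polynomials.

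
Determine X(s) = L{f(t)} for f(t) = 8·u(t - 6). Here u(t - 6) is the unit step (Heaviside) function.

By the second shifting theorem, L{u(t - c)·g(t - c)} = e^(-cs)·G(s) with c = 6 and G(s) = L{g(t)}.
L{8} = 8/s.

X(s) = 8*exp(-6*s)/s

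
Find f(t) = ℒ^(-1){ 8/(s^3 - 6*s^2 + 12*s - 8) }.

Rewrite the denominator: s^3 - 6*s^2 + 12*s - 8 = (s - 2)^3.
The form in (s - 2) signals a first-shifting-theorem factor e^(2t).
Since L{t^2} = 2!/s^3 = 2/s^3, the inverse is t^2*e^(2*t), scaled by 4.

f(t) = 4*t^2*exp(2*t)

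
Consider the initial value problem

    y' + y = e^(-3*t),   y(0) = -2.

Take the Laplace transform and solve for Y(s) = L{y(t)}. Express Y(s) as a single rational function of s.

Y(s) = (-2*s - 5)/(s^2 + 4*s + 3)

Transform both sides with L{·}.
The derivative rules (L{y'} = sY - y(0) = sY - (-2)) turn the left side into (s + 1)Y - (-2).
The right side is L{e^(-3*t)} = 1/(s + 3).
So (s + 1)Y = 1/(s + 3) + (-2).
Divide through and combine into a single rational function.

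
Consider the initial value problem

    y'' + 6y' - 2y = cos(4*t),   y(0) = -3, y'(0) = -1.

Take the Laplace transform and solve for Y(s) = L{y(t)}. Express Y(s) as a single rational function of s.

Y(s) = (-3*s^3 - 19*s^2 - 47*s - 304)/(s^4 + 6*s^3 + 14*s^2 + 96*s - 32)

Apply the Laplace transform to the equation.
The derivative rules (L{y''} = s^2 Y - s·y(0) - y'(0) and L{y'} = sY - y(0), with y(0) = -3, y'(0) = -1) turn the left side into (s^2 + 6*s - 2)Y - (-3*s - 19).
The right side is L{cos(4*t)} = s/(s^2 + 16).
So (s^2 + 6*s - 2)Y = s/(s^2 + 16) + (-3*s - 19).
Isolate Y and clear denominators.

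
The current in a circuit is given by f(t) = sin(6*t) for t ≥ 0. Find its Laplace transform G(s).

G(s) = 6/(s^2 + 36)

L{sin(6t)} = 6/(s^2 + 36).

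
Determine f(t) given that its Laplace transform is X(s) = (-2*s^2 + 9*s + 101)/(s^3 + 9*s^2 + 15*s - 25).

Factor the denominator: s^3 + 9*s^2 + 15*s - 25 = (s - 1)*(s + 5)^2.
Partial fraction decomposition gives [-5/(s + 5)] + [-1/(s + 5)^2] + [3/(s - 1)].
Invert each term: -5/(s + 5) ↔ -5e^(-5t); -1/(s + 5)^2 ↔ -t·e^(-5t); 3/(s - 1) ↔ 3e^(t).

f(t) = -t*exp(-5*t) + 3*exp(t) - 5*exp(-5*t)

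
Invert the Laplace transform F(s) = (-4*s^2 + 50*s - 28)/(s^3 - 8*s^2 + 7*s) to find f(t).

f(t) = 3*exp(7*t) - 3*exp(t) - 4

Factor the denominator: s^3 - 8*s^2 + 7*s = s*(s - 7)*(s - 1).
Partial fraction decomposition gives [3/(s - 7)] + [-4/s] + [-3/(s - 1)].
Invert each term: 3/(s - 7) ↔ 3e^(7t); -4/(s - 0) ↔ -4e^(0t); -3/(s - 1) ↔ -3e^(t).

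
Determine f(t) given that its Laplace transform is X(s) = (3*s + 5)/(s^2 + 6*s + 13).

f(t) = -2*exp(-3*t)*sin(2*t) + 3*exp(-3*t)*cos(2*t)

Complete the square in the denominator: s^2 + 6*s + 13 = (s + 3)^2 + 2^2.
Split the numerator to match: 3*s + 5 = 3·(s + 3) - 2·2.
Invert each term: 3·(s + 3)/((s + 3)^2 + 4) ↔ 3e^(-3t)cos(2t); -2·2/((s + 3)^2 + 4) ↔ -2e^(-3t)sin(2t).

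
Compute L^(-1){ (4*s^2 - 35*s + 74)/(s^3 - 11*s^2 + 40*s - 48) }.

Factor the denominator: s^3 - 11*s^2 + 40*s - 48 = (s - 4)^2*(s - 3).
Partial fraction decomposition gives [-1/(s - 4)] + [-2/(s - 4)^2] + [5/(s - 3)].
Invert each term: -1/(s - 4) ↔ -e^(4t); -2/(s - 4)^2 ↔ -2t·e^(4t); 5/(s - 3) ↔ 5e^(3t).

-2*t*exp(4*t) - exp(4*t) + 5*exp(3*t)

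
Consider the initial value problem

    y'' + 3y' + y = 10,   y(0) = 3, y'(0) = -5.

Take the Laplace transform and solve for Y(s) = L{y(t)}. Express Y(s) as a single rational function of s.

Y(s) = (3*s^2 + 4*s + 10)/(s^3 + 3*s^2 + s)

Apply the Laplace transform to the equation.
With L{y''} = s^2 Y - s·y(0) - y'(0) and L{y'} = sY - y(0), with y(0) = 3, y'(0) = -5: the LHS transforms to (s^2 + 3*s + 1)Y - (3*s + 4).
The right side is L{10} = 10/s.
So (s^2 + 3*s + 1)Y = 10/s + (3*s + 4).
Divide through and combine into a single rational function.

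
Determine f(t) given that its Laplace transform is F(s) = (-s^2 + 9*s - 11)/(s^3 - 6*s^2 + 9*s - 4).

Factor the denominator: s^3 - 6*s^2 + 9*s - 4 = (s - 4)*(s - 1)^2.
Partial fraction decomposition gives [-2/(s - 1)] + [(s - 1)^(-2)] + [1/(s - 4)].
Invert each term: -2/(s - 1) ↔ -2e^(t); 1/(s - 1)^2 ↔ t·e^(t); 1/(s - 4) ↔ e^(4t).

f(t) = t*exp(t) + exp(4*t) - 2*exp(t)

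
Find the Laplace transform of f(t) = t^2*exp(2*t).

2/(s - 2)^3

L{e^(2t)} = 1/(s - 2).
Then apply L{t^2·g(t)} = (-1)^2 d^2/ds^2[G(s)] with G(s) = 1/(s - 2):
differentiating 2 times and applying the sign gives 2/(s - 2)^3.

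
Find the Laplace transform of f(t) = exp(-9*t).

1/(s + 9)

L{e^(-9t)} = 1/(s + 9).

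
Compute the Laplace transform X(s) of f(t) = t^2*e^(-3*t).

X(s) = 2/(s + 3)^3

L{e^(-3t)} = 1/(s + 3).
Then apply L{t^2·g(t)} = (-1)^2 d^2/ds^2[G(s)] with G(s) = 1/(s + 3):
differentiating 2 times and applying the sign gives 2/(s + 3)^3.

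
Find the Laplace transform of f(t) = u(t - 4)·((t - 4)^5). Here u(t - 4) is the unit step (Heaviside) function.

120*exp(-4*s)/s^6

By the second shifting theorem, L{u(t - c)·g(t - c)} = e^(-cs)·G(s) with c = 4 and G(s) = L{g(t)}.
L{t^5} = 5!/s^6 = 120/s^6.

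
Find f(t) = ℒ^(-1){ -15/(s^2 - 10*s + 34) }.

Rewrite the denominator: s^2 - 10*s + 34 = (s - 5)^2 + 9.
The form in (s - 5) signals a first-shifting-theorem factor e^(5t).
Since L{sin(3t)} = 3/(s^2 + 9), the inverse is e^(5*t)*sin(3*t), scaled by -5.

f(t) = -5*exp(5*t)*sin(3*t)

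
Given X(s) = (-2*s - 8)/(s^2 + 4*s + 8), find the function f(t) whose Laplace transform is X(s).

Complete the square in the denominator: s^2 + 4*s + 8 = (s + 2)^2 + 2^2.
Split the numerator to match: -2*s - 8 = -2·(s + 2) - 2·2.
Invert each term: -2·(s + 2)/((s + 2)^2 + 4) ↔ -2e^(-2t)cos(2t); -2·2/((s + 2)^2 + 4) ↔ -2e^(-2t)sin(2t).

f(t) = -2*exp(-2*t)*sin(2*t) - 2*exp(-2*t)*cos(2*t)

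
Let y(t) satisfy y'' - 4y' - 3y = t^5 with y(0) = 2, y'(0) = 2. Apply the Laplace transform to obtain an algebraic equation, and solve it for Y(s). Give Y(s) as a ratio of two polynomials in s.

Y(s) = (2*s^7 - 6*s^6 + 120)/(s^8 - 4*s^7 - 3*s^6)

Laplace-transform each side.
With L{y''} = s^2 Y - s·y(0) - y'(0) and L{y'} = sY - y(0), with y(0) = 2, y'(0) = 2: the LHS transforms to (s^2 - 4*s - 3)Y - (2*s - 6).
The right side is L{t^5} = 120/s^6.
So (s^2 - 4*s - 3)Y = 120/s^6 + (2*s - 6).
Solve for Y(s) and write it as one ratio of polynomials.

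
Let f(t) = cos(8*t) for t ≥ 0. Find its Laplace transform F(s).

L{cos(8t)} = s/(s^2 + 64).

F(s) = s/(s^2 + 64)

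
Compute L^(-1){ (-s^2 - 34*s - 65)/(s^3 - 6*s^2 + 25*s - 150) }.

-5*exp(6*t) - 2*sin(5*t) + 4*cos(5*t)

Factor the denominator: s^3 - 6*s^2 + 25*s - 150 = (s - 6)*(s^2 + 25).
Partial fraction decomposition gives [-5/(s - 6)] + [4*s/(s^2 + 25)] + [-10/(s^2 + 25)].
Invert each term: -5/(s - 6) ↔ -5e^(6t); 4·s/(s^2 + 25) ↔ 4cos(5t); -2·5/(s^2 + 25) ↔ -2sin(5t).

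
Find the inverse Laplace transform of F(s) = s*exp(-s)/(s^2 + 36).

Heaviside(t - 1)*(cos(6*t - 6))

The factor e^(-s) signals a time shift by c = 1 (second shifting theorem).
L{cos(6t)} = s/(s^2 + 36), so L^-1{s/(s^2 + 36)} = cos(6*t).
Hence the inverse is u(t - 1) times that function evaluated at t - 1.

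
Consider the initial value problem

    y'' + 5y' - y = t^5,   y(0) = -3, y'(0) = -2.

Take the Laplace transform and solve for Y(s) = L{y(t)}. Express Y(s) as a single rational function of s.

Y(s) = (-3*s^7 - 17*s^6 + 120)/(s^8 + 5*s^7 - s^6)

Take the Laplace transform of both sides.
The derivative rules (L{y''} = s^2 Y - s·y(0) - y'(0) and L{y'} = sY - y(0), with y(0) = -3, y'(0) = -2) turn the left side into (s^2 + 5*s - 1)Y - (-3*s - 17).
The right side is L{t^5} = 120/s^6.
So (s^2 + 5*s - 1)Y = 120/s^6 + (-3*s - 17).
Solve for Y(s) and write it as one ratio of polynomials.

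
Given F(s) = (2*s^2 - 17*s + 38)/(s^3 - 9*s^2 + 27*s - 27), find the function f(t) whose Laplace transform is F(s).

Factor the denominator: s^3 - 9*s^2 + 27*s - 27 = (s - 3)^3.
Partial fraction decomposition gives [2/(s - 3)] + [-5/(s - 3)^2] + [5/(s - 3)^3].
Invert each term: 2/(s - 3) ↔ 2e^(3t); -5/(s - 3)^2 ↔ -5t·e^(3t); 5/(s - 3)^3 ↔ (5/2)t^2·e^(3t).

f(t) = 5*t^2*exp(3*t)/2 - 5*t*exp(3*t) + 2*exp(3*t)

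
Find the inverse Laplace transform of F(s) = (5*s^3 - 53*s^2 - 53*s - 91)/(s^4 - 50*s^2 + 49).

Factor the denominator: s^4 - 50*s^2 + 49 = (s - 7)*(s - 1)*(s + 1)*(s + 7).
Partial fraction decomposition gives [-1/(s + 1)] + [6/(s + 7)] + [-2/(s - 7)] + [2/(s - 1)].
Invert each term: -1/(s + 1) ↔ -e^(-t); 6/(s + 7) ↔ 6e^(-7t); -2/(s - 7) ↔ -2e^(7t); 2/(s - 1) ↔ 2e^(t).

-2*exp(7*t) + 2*exp(t) - exp(-t) + 6*exp(-7*t)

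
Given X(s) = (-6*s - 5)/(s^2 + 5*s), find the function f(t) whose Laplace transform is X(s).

Factor the denominator: s^2 + 5*s = s*(s + 5).
Partial fraction decomposition gives [-1/s] + [-5/(s + 5)].
Invert each term: -1/(s - 0) ↔ -e^(0t); -5/(s + 5) ↔ -5e^(-5t).

f(t) = -1 - 5*exp(-5*t)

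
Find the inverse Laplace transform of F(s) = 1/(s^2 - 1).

sinh(t)

Since L{sinh(t)} = 1/(s^2 - 1), the inverse is sinh(t).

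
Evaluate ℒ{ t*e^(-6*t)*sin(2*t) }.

L{sin(2t)} = 2/(s^2 + 4).
Multiplying by e^(-6t) shifts s → s + 6, so L{e^(-6*t)*sin(2*t)} = 2/((s + 6)^2 + 4).
Then apply L{t·g(t)} = -d/ds[G(s)] with G(s) = 2/((s + 6)^2 + 4):
differentiating 1 time and applying the sign gives 4*(s + 6)/(s^2 + 12*s + 40)^2.

4*(s + 6)/(s^2 + 12*s + 40)^2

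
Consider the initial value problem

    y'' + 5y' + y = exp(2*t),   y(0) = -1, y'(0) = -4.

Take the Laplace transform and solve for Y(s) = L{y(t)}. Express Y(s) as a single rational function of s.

Transform both sides with L{·}.
With L{y''} = s^2 Y - s·y(0) - y'(0) and L{y'} = sY - y(0), with y(0) = -1, y'(0) = -4: the LHS transforms to (s^2 + 5*s + 1)Y - (-s - 9).
The right side is L{exp(2*t)} = 1/(s - 2).
So (s^2 + 5*s + 1)Y = 1/(s - 2) + (-s - 9).
Solve for Y(s) and write it as one ratio of polynomials.

Y(s) = (-s^2 - 7*s + 19)/(s^3 + 3*s^2 - 9*s - 2)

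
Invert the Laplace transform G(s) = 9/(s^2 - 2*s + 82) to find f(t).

Rewrite the denominator: s^2 - 2*s + 82 = (s - 1)^2 + 81.
The form in (s - 1) signals a first-shifting-theorem factor e^(t).
Since L{sin(9t)} = 9/(s^2 + 81), the inverse is exp(t)*sin(9*t).

f(t) = exp(t)*sin(9*t)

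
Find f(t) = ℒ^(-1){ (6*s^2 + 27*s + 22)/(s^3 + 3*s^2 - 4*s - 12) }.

f(t) = 5*exp(2*t) + 2*exp(-2*t) - exp(-3*t)

Factor the denominator: s^3 + 3*s^2 - 4*s - 12 = (s - 2)*(s + 2)*(s + 3).
Partial fraction decomposition gives [-1/(s + 3)] + [5/(s - 2)] + [2/(s + 2)].
Invert each term: -1/(s + 3) ↔ -e^(-3t); 5/(s - 2) ↔ 5e^(2t); 2/(s + 2) ↔ 2e^(-2t).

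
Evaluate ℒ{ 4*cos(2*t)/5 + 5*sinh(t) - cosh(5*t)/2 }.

4*s/(5*(s^2 + 4)) - s/(2*(s^2 - 25)) + 5/(s^2 - 1)

By linearity of the Laplace transform, transform each term separately.
(5)·[L{sinh(t)} = 1/(s^2 - 1)]; (-1/2)·[L{cosh(5t)} = s/(s^2 - 25)]; (4/5)·[L{cos(2t)} = s/(s^2 + 4)].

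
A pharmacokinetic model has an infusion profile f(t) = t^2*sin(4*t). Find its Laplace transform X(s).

X(s) = 8*(3*s^2 - 16)/(s^2 + 16)^3

L{sin(4t)} = 4/(s^2 + 16).
Then apply L{t^2·g(t)} = (-1)^2 d^2/ds^2[G(s)] with G(s) = 4/(s^2 + 16):
differentiating 2 times and applying the sign gives 8*(3*s^2 - 16)/(s^2 + 16)^3.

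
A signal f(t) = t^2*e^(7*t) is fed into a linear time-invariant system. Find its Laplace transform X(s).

X(s) = 2/(s - 7)^3

L{e^(7t)} = 1/(s - 7).
Then apply L{t^2·g(t)} = (-1)^2 d^2/ds^2[G(s)] with G(s) = 1/(s - 7):
differentiating 2 times and applying the sign gives 2/(s - 7)^3.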